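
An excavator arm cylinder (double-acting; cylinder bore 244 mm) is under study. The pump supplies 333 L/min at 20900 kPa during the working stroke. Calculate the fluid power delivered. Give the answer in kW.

W ≈ 116 kW

Hydraulic power = P × Q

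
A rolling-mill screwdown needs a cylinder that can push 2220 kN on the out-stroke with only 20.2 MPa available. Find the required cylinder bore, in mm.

D ≈ 374 mm

Extension force acts on the full piston face: F = P × (π/4)D².
D = √(4F / (πP)) = √(4 × 2220 kN / (π × 20.2 MPa))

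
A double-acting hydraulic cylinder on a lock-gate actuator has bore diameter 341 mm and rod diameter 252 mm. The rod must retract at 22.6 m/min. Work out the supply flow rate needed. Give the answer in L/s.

Rod-side annular area A_ann = π/4 × (341² − 252²) = 41450 mm^2
Q = A × v

Q ≈ 15.6 L/s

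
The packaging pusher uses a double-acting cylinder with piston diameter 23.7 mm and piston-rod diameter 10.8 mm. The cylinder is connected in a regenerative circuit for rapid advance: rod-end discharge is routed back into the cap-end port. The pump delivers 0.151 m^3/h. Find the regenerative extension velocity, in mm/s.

v ≈ 458 mm/s

In regeneration the rod-end outflow joins the pump flow into the cap end, so the net volume the pump must supply per unit advance equals the rod cross-section area.
Rod cross-section A_rod = π/4 × (10.8 mm)² = 91.61 mm^2
v = Q_pump / A_rod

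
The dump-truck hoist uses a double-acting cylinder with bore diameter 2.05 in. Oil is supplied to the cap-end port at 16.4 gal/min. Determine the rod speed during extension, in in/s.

v ≈ 19.1 in/s

Cap-side area A_cap = π/4 × (2.05 in)² = 3.301 in^2
v = Q / A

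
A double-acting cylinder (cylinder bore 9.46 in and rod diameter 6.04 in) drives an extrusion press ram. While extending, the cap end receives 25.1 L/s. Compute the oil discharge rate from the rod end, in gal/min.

Q_out ≈ 236 gal/min

Cap-side area A_cap = π/4 × (9.46 in)² = 70.29 in^2
Rod-side annular area A_ann = π/4 × (9.46² − 6.04²) = 41.63 in^2
Piston speed v = Q_in/A_cap; rod-end outflow Q_out = v × A_ann = Q_in × A_ann/A_cap.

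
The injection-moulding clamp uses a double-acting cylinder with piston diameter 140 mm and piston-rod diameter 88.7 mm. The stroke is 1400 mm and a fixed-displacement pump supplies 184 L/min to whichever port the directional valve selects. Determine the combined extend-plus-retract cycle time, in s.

Cap-side area A_cap = π/4 × (140 mm)² = 15390 mm^2
Rod-side annular area A_ann = π/4 × (140² − 88.7²) = 9215 mm^2
t_ext = A_cap·L/Q = 7.028 s
t_ret = A_ann·L/Q = 4.207 s
t_cycle = t_ext + t_ret

t ≈ 11.2 s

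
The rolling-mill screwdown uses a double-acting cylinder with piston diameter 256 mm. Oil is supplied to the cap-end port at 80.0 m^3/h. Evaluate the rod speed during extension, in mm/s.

Cap-side area A_cap = π/4 × (256 mm)² = 51470 mm^2
v = Q / A

v ≈ 432 mm/s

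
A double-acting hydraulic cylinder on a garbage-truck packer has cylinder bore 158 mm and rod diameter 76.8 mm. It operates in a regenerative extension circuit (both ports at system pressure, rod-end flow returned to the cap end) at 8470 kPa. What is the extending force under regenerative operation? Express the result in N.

F ≈ 39200 N

With equal pressure on both faces, forces on the annular region cancel; the net push is pressure × rod cross-section.
Rod cross-section A_rod = π/4 × (76.8 mm)² = 4632 mm^2
F = P × A_rod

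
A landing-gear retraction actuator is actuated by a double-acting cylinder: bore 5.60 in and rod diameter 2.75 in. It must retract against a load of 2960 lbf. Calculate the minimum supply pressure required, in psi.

P ≈ 158 psi

Rod-side annular area A_ann = π/4 × (5.60² − 2.75²) = 18.69 in^2
Retraction: pressure acts on the annular area.
P = F / A = 2960 lbf / A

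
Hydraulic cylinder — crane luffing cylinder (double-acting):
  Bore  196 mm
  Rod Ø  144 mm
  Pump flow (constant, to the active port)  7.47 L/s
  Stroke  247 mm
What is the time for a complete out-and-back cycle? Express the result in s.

Cap-side area A_cap = π/4 × (196 mm)² = 30170 mm^2
Rod-side annular area A_ann = π/4 × (196² − 144²) = 13890 mm^2
t_ext = A_cap·L/Q = 0.9977 s
t_ret = A_ann·L/Q = 0.4591 s
t_cycle = t_ext + t_ret

t ≈ 1.46 s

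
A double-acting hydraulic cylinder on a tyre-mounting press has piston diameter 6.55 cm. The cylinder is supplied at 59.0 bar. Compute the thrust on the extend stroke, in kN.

Cap-side area A_cap = π/4 × (6.55 cm)² = 33.70 cm^2
F = P × A_cap = 59.0 bar × A_cap

F ≈ 19.9 kN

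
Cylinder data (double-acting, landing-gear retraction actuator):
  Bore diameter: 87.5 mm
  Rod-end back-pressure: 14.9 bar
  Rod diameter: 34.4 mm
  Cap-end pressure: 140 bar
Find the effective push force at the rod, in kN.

F ≈ 76.6 kN

Cap-side area A_cap = π/4 × (87.5 mm)² = 6013 mm^2
Rod-side annular area A_ann = π/4 × (87.5² − 34.4²) = 5084 mm^2
Net thrust = P_cap·A_cap − P_rod·A_ann = 84.18 kN − 7.575 kN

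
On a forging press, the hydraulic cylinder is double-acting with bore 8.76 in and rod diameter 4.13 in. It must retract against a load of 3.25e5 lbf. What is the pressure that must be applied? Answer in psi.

P ≈ 6930 psi

Rod-side annular area A_ann = π/4 × (8.76² − 4.13²) = 46.87 in^2
Retraction: pressure acts on the annular area.
P = F / A = 3.25e5 lbf / A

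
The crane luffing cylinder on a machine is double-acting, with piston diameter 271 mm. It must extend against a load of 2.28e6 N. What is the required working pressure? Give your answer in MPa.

P ≈ 39.5 MPa

Cap-side area A_cap = π/4 × (271 mm)² = 57680 mm^2
P = F / A = 2.28e6 N / A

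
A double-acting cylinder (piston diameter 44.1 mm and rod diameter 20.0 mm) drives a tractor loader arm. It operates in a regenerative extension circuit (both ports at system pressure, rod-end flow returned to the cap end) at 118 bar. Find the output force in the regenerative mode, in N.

F ≈ 3710 N

With equal pressure on both faces, forces on the annular region cancel; the net push is pressure × rod cross-section.
Rod cross-section A_rod = π/4 × (20.0 mm)² = 314.2 mm^2
F = P × A_rod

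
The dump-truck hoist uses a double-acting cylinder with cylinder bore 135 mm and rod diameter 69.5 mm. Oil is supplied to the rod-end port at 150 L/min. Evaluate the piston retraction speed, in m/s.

v ≈ 0.238 m/s

Rod-side annular area A_ann = π/4 × (135² − 69.5²) = 10520 mm^2
Flow into the rod-end port fills the annular volume.
v = Q / A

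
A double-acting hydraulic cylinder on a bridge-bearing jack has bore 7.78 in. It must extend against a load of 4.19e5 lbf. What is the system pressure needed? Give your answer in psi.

P ≈ 8810 psi

Cap-side area A_cap = π/4 × (7.78 in)² = 47.54 in^2
P = F / A = 4.19e5 lbf / A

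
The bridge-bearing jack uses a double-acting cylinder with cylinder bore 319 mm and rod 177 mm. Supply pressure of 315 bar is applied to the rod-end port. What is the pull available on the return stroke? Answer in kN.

F ≈ 1740 kN

Rod-side annular area A_ann = π/4 × (319² − 177²) = 55320 mm^2
On retraction the pressure acts on the annular area (bore minus rod).
F = P × A_ann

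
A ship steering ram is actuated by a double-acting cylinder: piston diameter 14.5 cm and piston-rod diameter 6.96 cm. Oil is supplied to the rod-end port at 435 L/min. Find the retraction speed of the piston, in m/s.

Rod-side annular area A_ann = π/4 × (14.5² − 6.96²) = 127.1 cm^2
Flow into the rod-end port fills the annular volume.
v = Q / A

v ≈ 0.570 m/s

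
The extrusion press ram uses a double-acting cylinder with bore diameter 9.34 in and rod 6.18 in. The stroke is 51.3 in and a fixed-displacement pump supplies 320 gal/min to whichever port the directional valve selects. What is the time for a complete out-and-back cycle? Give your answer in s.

t ≈ 4.46 s

Cap-side area A_cap = π/4 × (9.34 in)² = 68.51 in^2
Rod-side annular area A_ann = π/4 × (9.34² − 6.18²) = 38.52 in^2
t_ext = A_cap·L/Q = 2.853 s
t_ret = A_ann·L/Q = 1.604 s
t_cycle = t_ext + t_ret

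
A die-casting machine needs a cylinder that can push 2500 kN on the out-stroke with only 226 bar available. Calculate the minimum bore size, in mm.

D ≈ 375 mm

Extension force acts on the full piston face: F = P × (π/4)D².
D = √(4F / (πP)) = √(4 × 2500 kN / (π × 226 bar))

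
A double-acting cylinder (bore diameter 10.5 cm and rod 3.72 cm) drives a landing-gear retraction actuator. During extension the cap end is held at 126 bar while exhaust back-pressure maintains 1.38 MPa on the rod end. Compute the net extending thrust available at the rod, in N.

F ≈ 98700 N

Cap-side area A_cap = π/4 × (10.5 cm)² = 86.59 cm^2
Rod-side annular area A_ann = π/4 × (10.5² − 3.72²) = 75.72 cm^2
Net thrust = P_cap·A_cap − P_rod·A_ann = 1.091e5 N − 10450 N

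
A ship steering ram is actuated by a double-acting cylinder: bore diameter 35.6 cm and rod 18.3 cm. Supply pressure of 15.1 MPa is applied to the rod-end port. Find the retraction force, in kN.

Rod-side annular area A_ann = π/4 × (35.6² − 18.3²) = 732.4 cm^2
On retraction the pressure acts on the annular area (bore minus rod).
F = P × A_ann

F ≈ 1110 kN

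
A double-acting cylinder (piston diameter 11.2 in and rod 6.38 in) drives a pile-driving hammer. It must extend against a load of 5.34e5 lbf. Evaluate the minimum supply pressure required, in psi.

Cap-side area A_cap = π/4 × (11.2 in)² = 98.52 in^2
P = F / A = 5.34e5 lbf / A

P ≈ 5420 psi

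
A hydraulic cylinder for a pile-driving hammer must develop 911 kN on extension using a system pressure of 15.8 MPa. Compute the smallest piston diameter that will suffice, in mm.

D ≈ 271 mm

Extension force acts on the full piston face: F = P × (π/4)D².
D = √(4F / (πP)) = √(4 × 911 kN / (π × 15.8 MPa))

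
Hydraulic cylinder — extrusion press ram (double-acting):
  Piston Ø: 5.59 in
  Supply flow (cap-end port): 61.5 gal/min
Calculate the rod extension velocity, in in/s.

v ≈ 9.65 in/s

Cap-side area A_cap = π/4 × (5.59 in)² = 24.54 in^2
v = Q / A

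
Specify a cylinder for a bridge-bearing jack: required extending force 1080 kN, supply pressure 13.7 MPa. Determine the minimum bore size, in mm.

D ≈ 317 mm

Extension force acts on the full piston face: F = P × (π/4)D².
D = √(4F / (πP)) = √(4 × 1080 kN / (π × 13.7 MPa))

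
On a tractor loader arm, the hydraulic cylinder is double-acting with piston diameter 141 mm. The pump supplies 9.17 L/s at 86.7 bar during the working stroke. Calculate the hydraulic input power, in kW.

Hydraulic power = P × Q

W ≈ 79.5 kW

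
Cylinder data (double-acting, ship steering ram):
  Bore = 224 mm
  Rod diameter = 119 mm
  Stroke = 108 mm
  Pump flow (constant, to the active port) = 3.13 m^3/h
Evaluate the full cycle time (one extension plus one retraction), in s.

t ≈ 8.41 s

Cap-side area A_cap = π/4 × (224 mm)² = 39410 mm^2
Rod-side annular area A_ann = π/4 × (224² − 119²) = 28290 mm^2
t_ext = A_cap·L/Q = 4.895 s
t_ret = A_ann·L/Q = 3.514 s
t_cycle = t_ext + t_ret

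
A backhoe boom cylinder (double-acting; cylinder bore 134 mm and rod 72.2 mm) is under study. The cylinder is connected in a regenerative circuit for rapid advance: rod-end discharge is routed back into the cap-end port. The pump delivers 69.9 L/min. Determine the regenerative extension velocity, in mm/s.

v ≈ 285 mm/s

In regeneration the rod-end outflow joins the pump flow into the cap end, so the net volume the pump must supply per unit advance equals the rod cross-section area.
Rod cross-section A_rod = π/4 × (72.2 mm)² = 4094 mm^2
v = Q_pump / A_rod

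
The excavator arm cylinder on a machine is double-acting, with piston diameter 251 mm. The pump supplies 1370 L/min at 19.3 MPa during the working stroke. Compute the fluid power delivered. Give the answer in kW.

W ≈ 441 kW

Hydraulic power = P × Q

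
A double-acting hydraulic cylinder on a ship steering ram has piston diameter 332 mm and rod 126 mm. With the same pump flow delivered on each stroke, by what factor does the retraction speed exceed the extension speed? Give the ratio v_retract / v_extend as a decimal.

Cap-side area A_cap = π/4 × (332 mm)² = 86570 mm^2
Rod-side annular area A_ann = π/4 × (332² − 126²) = 74100 mm^2
For equal Q, v ∝ 1/A, so v_ret/v_ext = A_cap/A_ann.

v_ret/v_ext ≈ 1.17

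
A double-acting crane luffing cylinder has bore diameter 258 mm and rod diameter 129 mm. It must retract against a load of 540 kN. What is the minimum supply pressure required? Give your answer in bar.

P ≈ 138 bar

Rod-side annular area A_ann = π/4 × (258² − 129²) = 39210 mm^2
Retraction: pressure acts on the annular area.
P = F / A = 540 kN / A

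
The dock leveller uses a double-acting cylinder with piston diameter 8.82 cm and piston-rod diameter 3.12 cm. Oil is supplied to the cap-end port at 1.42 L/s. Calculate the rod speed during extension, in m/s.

v ≈ 0.232 m/s

Cap-side area A_cap = π/4 × (8.82 cm)² = 61.10 cm^2
v = Q / A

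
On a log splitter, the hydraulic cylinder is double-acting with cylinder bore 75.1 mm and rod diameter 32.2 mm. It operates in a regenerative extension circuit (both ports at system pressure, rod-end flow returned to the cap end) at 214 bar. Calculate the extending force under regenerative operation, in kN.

With equal pressure on both faces, forces on the annular region cancel; the net push is pressure × rod cross-section.
Rod cross-section A_rod = π/4 × (32.2 mm)² = 814.3 mm^2
F = P × A_rod

F ≈ 17.4 kN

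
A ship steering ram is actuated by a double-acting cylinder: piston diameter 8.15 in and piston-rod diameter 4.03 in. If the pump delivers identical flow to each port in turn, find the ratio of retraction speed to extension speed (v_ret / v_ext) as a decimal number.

Cap-side area A_cap = π/4 × (8.15 in)² = 52.17 in^2
Rod-side annular area A_ann = π/4 × (8.15² − 4.03²) = 39.41 in^2
For equal Q, v ∝ 1/A, so v_ret/v_ext = A_cap/A_ann.

v_ret/v_ext ≈ 1.32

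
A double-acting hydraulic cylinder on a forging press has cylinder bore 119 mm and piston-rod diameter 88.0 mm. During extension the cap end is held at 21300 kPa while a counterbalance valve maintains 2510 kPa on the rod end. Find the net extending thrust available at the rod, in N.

Cap-side area A_cap = π/4 × (119 mm)² = 11120 mm^2
Rod-side annular area A_ann = π/4 × (119² − 88.0²) = 5040 mm^2
Net thrust = P_cap·A_cap − P_rod·A_ann = 2.369e5 N − 12650 N

F ≈ 2.24e5 N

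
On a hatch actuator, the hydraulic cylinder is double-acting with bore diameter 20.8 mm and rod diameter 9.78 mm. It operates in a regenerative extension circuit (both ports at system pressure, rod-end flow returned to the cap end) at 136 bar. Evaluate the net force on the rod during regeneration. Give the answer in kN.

With equal pressure on both faces, forces on the annular region cancel; the net push is pressure × rod cross-section.
Rod cross-section A_rod = π/4 × (9.78 mm)² = 75.12 mm^2
F = P × A_rod

F ≈ 1.02 kN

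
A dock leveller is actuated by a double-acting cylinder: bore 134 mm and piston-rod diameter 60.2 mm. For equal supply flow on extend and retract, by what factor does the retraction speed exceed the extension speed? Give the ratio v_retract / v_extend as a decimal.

v_ret/v_ext ≈ 1.25

Cap-side area A_cap = π/4 × (134 mm)² = 14100 mm^2
Rod-side annular area A_ann = π/4 × (134² − 60.2²) = 11260 mm^2
For equal Q, v ∝ 1/A, so v_ret/v_ext = A_cap/A_ann.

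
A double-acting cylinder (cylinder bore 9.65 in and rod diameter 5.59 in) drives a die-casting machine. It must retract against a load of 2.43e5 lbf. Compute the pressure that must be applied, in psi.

Rod-side annular area A_ann = π/4 × (9.65² − 5.59²) = 48.60 in^2
Retraction: pressure acts on the annular area.
P = F / A = 2.43e5 lbf / A

P ≈ 5000 psi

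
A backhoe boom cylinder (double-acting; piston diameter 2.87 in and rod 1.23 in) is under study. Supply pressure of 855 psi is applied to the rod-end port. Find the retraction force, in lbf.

F ≈ 4520 lbf

Rod-side annular area A_ann = π/4 × (2.87² − 1.23²) = 5.281 in^2
On retraction the pressure acts on the annular area (bore minus rod).
F = P × A_ann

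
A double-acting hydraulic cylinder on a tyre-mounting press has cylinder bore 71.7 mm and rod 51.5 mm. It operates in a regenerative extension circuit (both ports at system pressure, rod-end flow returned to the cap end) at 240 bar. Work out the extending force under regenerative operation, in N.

F ≈ 50000 N

With equal pressure on both faces, forces on the annular region cancel; the net push is pressure × rod cross-section.
Rod cross-section A_rod = π/4 × (51.5 mm)² = 2083 mm^2
F = P × A_rod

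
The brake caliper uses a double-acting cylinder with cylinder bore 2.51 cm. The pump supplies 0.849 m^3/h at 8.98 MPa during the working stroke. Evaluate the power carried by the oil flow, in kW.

W ≈ 2.12 kW

Hydraulic power = P × Q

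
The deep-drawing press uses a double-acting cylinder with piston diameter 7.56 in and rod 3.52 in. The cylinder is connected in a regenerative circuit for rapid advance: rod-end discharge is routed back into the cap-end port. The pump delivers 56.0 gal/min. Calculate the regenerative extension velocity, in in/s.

v ≈ 22.2 in/s

In regeneration the rod-end outflow joins the pump flow into the cap end, so the net volume the pump must supply per unit advance equals the rod cross-section area.
Rod cross-section A_rod = π/4 × (3.52 in)² = 9.731 in^2
v = Q_pump / A_rod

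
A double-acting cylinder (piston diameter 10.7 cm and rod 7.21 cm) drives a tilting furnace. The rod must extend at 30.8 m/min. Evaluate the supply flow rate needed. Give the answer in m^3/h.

Q ≈ 16.6 m^3/h

Cap-side area A_cap = π/4 × (10.7 cm)² = 89.92 cm^2
Q = A × v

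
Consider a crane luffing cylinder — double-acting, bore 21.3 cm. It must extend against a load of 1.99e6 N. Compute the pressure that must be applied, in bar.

Cap-side area A_cap = π/4 × (21.3 cm)² = 356.3 cm^2
P = F / A = 1.99e6 N / A

P ≈ 558 bar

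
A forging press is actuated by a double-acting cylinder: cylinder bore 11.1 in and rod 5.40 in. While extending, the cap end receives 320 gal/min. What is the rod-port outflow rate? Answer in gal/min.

Cap-side area A_cap = π/4 × (11.1 in)² = 96.77 in^2
Rod-side annular area A_ann = π/4 × (11.1² − 5.40²) = 73.87 in^2
Piston speed v = Q_in/A_cap; rod-end outflow Q_out = v × A_ann = Q_in × A_ann/A_cap.

Q_out ≈ 244 gal/min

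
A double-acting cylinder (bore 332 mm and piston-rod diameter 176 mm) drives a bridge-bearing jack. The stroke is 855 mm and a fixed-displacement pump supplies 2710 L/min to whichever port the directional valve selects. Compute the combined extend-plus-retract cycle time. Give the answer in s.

t ≈ 2.82 s

Cap-side area A_cap = π/4 × (332 mm)² = 86570 mm^2
Rod-side annular area A_ann = π/4 × (332² − 176²) = 62240 mm^2
t_ext = A_cap·L/Q = 1.639 s
t_ret = A_ann·L/Q = 1.178 s
t_cycle = t_ext + t_ret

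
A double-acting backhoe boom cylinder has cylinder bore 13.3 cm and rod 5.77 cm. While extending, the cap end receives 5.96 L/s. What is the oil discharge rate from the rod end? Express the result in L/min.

Cap-side area A_cap = π/4 × (13.3 cm)² = 138.9 cm^2
Rod-side annular area A_ann = π/4 × (13.3² − 5.77²) = 112.8 cm^2
Piston speed v = Q_in/A_cap; rod-end outflow Q_out = v × A_ann = Q_in × A_ann/A_cap.

Q_out ≈ 290 L/min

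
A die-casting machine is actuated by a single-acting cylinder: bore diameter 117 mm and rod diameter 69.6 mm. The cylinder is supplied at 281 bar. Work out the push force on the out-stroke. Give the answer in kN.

Cap-side area A_cap = π/4 × (117 mm)² = 10750 mm^2
F = P × A_cap = 281 bar × A_cap

F ≈ 302 kN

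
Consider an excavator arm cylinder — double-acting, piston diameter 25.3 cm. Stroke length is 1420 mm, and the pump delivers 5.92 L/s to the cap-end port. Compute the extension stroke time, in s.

Cap-side area A_cap = π/4 × (25.3 cm)² = 502.7 cm^2
Swept volume V = A × L; t = V / Q = A·L / Q

t ≈ 12.1 s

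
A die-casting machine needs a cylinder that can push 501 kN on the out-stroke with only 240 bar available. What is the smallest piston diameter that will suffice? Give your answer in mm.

Extension force acts on the full piston face: F = P × (π/4)D².
D = √(4F / (πP)) = √(4 × 501 kN / (π × 240 bar))

D ≈ 163 mm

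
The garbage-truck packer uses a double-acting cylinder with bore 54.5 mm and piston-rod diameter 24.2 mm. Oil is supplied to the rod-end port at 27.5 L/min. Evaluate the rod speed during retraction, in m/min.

Rod-side annular area A_ann = π/4 × (54.5² − 24.2²) = 1873 mm^2
Flow into the rod-end port fills the annular volume.
v = Q / A

v ≈ 14.7 m/min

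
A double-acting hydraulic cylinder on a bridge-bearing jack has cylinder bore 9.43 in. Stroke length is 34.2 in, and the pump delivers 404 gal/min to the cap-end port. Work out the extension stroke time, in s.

Cap-side area A_cap = π/4 × (9.43 in)² = 69.84 in^2
Swept volume V = A × L; t = V / Q = A·L / Q

t ≈ 1.54 s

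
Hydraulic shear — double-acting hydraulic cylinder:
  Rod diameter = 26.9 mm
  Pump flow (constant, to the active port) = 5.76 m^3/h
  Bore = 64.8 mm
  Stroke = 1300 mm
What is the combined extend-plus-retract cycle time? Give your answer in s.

t ≈ 4.90 s

Cap-side area A_cap = π/4 × (64.8 mm)² = 3298 mm^2
Rod-side annular area A_ann = π/4 × (64.8² − 26.9²) = 2730 mm^2
t_ext = A_cap·L/Q = 2.680 s
t_ret = A_ann·L/Q = 2.218 s
t_cycle = t_ext + t_ret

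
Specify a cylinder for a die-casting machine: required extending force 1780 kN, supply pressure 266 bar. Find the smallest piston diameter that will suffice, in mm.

D ≈ 292 mm

Extension force acts on the full piston face: F = P × (π/4)D².
D = √(4F / (πP)) = √(4 × 1780 kN / (π × 266 bar))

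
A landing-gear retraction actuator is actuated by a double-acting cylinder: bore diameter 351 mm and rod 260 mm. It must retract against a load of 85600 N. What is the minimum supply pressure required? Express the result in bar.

Rod-side annular area A_ann = π/4 × (351² − 260²) = 43670 mm^2
Retraction: pressure acts on the annular area.
P = F / A = 85600 N / A

P ≈ 19.6 bar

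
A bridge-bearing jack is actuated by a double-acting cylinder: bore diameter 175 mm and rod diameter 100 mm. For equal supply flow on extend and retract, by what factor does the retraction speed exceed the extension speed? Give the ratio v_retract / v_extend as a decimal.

Cap-side area A_cap = π/4 × (175 mm)² = 24050 mm^2
Rod-side annular area A_ann = π/4 × (175² − 100²) = 16200 mm^2
For equal Q, v ∝ 1/A, so v_ret/v_ext = A_cap/A_ann.

v_ret/v_ext ≈ 1.48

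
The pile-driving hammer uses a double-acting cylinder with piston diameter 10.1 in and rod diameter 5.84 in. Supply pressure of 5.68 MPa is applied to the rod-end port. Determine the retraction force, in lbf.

F ≈ 43900 lbf

Rod-side annular area A_ann = π/4 × (10.1² − 5.84²) = 53.33 in^2
On retraction the pressure acts on the annular area (bore minus rod).
F = P × A_ann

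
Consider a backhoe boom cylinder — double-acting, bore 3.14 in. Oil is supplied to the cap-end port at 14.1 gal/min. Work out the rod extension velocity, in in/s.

v ≈ 7.01 in/s

Cap-side area A_cap = π/4 × (3.14 in)² = 7.744 in^2
v = Q / A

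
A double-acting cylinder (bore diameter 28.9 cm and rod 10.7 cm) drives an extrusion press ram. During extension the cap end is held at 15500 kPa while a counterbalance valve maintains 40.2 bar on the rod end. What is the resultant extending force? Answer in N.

F ≈ 7.89e5 N

Cap-side area A_cap = π/4 × (28.9 cm)² = 656.0 cm^2
Rod-side annular area A_ann = π/4 × (28.9² − 10.7²) = 566.1 cm^2
Net thrust = P_cap·A_cap − P_rod·A_ann = 1.017e6 N − 2.276e5 N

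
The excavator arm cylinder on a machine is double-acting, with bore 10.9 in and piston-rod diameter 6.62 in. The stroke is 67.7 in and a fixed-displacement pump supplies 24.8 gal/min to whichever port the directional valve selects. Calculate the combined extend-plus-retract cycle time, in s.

t ≈ 108 s

Cap-side area A_cap = π/4 × (10.9 in)² = 93.31 in^2
Rod-side annular area A_ann = π/4 × (10.9² − 6.62²) = 58.89 in^2
t_ext = A_cap·L/Q = 66.16 s
t_ret = A_ann·L/Q = 41.76 s
t_cycle = t_ext + t_ret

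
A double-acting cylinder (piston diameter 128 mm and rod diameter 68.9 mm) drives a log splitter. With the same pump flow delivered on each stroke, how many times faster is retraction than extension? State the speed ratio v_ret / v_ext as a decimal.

Cap-side area A_cap = π/4 × (128 mm)² = 12870 mm^2
Rod-side annular area A_ann = π/4 × (128² − 68.9²) = 9140 mm^2
For equal Q, v ∝ 1/A, so v_ret/v_ext = A_cap/A_ann.

v_ret/v_ext ≈ 1.41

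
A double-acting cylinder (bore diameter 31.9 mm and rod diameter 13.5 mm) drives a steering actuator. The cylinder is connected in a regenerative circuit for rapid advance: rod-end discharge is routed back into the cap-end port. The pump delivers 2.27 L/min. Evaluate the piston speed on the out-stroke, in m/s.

v ≈ 0.264 m/s

In regeneration the rod-end outflow joins the pump flow into the cap end, so the net volume the pump must supply per unit advance equals the rod cross-section area.
Rod cross-section A_rod = π/4 × (13.5 mm)² = 143.1 mm^2
v = Q_pump / A_rod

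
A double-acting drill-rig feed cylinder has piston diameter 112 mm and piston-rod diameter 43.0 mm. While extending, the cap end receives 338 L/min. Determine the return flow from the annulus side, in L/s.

Cap-side area A_cap = π/4 × (112 mm)² = 9852 mm^2
Rod-side annular area A_ann = π/4 × (112² − 43.0²) = 8400 mm^2
Piston speed v = Q_in/A_cap; rod-end outflow Q_out = v × A_ann = Q_in × A_ann/A_cap.

Q_out ≈ 4.80 L/s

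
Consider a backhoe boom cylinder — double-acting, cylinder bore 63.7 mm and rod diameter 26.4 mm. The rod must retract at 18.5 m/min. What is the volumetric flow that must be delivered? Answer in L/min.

Rod-side annular area A_ann = π/4 × (63.7² − 26.4²) = 2640 mm^2
Q = A × v

Q ≈ 48.8 L/min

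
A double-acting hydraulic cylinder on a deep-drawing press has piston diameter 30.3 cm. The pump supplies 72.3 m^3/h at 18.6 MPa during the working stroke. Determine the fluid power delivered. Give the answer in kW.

Hydraulic power = P × Q

W ≈ 374 kW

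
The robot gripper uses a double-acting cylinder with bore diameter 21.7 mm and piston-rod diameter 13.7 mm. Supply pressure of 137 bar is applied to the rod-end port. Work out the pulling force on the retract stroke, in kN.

Rod-side annular area A_ann = π/4 × (21.7² − 13.7²) = 222.4 mm^2
On retraction the pressure acts on the annular area (bore minus rod).
F = P × A_ann

F ≈ 3.05 kN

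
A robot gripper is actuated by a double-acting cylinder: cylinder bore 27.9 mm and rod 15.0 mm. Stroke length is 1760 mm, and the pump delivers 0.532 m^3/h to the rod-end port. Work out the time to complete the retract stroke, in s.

Rod-side annular area A_ann = π/4 × (27.9² − 15.0²) = 434.6 mm^2
Swept volume V = A × L; t = V / Q = A·L / Q

t ≈ 5.18 s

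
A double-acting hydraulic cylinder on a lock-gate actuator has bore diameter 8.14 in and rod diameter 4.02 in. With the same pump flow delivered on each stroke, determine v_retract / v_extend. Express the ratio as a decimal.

Cap-side area A_cap = π/4 × (8.14 in)² = 52.04 in^2
Rod-side annular area A_ann = π/4 × (8.14² − 4.02²) = 39.35 in^2
For equal Q, v ∝ 1/A, so v_ret/v_ext = A_cap/A_ann.

v_ret/v_ext ≈ 1.32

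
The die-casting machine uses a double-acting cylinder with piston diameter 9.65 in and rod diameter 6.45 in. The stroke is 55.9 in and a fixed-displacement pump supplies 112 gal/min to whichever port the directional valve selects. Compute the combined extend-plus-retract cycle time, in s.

Cap-side area A_cap = π/4 × (9.65 in)² = 73.14 in^2
Rod-side annular area A_ann = π/4 × (9.65² − 6.45²) = 40.46 in^2
t_ext = A_cap·L/Q = 9.482 s
t_ret = A_ann·L/Q = 5.246 s
t_cycle = t_ext + t_ret

t ≈ 14.7 s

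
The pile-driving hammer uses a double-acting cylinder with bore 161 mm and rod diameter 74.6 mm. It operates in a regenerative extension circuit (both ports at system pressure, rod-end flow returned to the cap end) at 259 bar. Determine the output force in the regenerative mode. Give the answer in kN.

F ≈ 113 kN

With equal pressure on both faces, forces on the annular region cancel; the net push is pressure × rod cross-section.
Rod cross-section A_rod = π/4 × (74.6 mm)² = 4371 mm^2
F = P × A_rod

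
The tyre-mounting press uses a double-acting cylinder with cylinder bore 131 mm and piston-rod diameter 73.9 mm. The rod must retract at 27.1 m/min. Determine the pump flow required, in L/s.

Q ≈ 4.15 L/s

Rod-side annular area A_ann = π/4 × (131² − 73.9²) = 9189 mm^2
Q = A × v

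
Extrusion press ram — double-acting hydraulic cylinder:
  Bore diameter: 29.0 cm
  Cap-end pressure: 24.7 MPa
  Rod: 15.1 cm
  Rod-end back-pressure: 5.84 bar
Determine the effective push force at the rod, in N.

Cap-side area A_cap = π/4 × (29.0 cm)² = 660.5 cm^2
Rod-side annular area A_ann = π/4 × (29.0² − 15.1²) = 481.4 cm^2
Net thrust = P_cap·A_cap − P_rod·A_ann = 1.631e6 N − 28120 N

F ≈ 1.60e6 N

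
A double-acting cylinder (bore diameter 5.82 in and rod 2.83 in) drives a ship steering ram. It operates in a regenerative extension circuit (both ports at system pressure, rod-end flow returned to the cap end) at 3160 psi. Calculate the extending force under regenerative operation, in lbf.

F ≈ 19900 lbf

With equal pressure on both faces, forces on the annular region cancel; the net push is pressure × rod cross-section.
Rod cross-section A_rod = π/4 × (2.83 in)² = 6.290 in^2
F = P × A_rod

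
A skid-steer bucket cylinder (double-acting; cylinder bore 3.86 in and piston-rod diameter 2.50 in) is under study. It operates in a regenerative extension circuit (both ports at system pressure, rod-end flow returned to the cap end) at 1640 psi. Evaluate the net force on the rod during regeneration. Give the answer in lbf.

With equal pressure on both faces, forces on the annular region cancel; the net push is pressure × rod cross-section.
Rod cross-section A_rod = π/4 × (2.50 in)² = 4.909 in^2
F = P × A_rod

F ≈ 8050 lbf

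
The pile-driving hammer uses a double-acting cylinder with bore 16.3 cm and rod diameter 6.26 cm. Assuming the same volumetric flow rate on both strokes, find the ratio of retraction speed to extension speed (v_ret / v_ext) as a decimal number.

Cap-side area A_cap = π/4 × (16.3 cm)² = 208.7 cm^2
Rod-side annular area A_ann = π/4 × (16.3² − 6.26²) = 177.9 cm^2
For equal Q, v ∝ 1/A, so v_ret/v_ext = A_cap/A_ann.

v_ret/v_ext ≈ 1.17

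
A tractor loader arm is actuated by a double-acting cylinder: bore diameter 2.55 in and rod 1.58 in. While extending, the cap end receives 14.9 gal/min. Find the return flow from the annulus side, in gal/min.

Cap-side area A_cap = π/4 × (2.55 in)² = 5.107 in^2
Rod-side annular area A_ann = π/4 × (2.55² − 1.58²) = 3.146 in^2
Piston speed v = Q_in/A_cap; rod-end outflow Q_out = v × A_ann = Q_in × A_ann/A_cap.

Q_out ≈ 9.18 gal/min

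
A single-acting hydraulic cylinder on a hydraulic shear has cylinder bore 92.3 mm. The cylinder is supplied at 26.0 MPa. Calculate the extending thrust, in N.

F ≈ 1.74e5 N

Cap-side area A_cap = π/4 × (92.3 mm)² = 6691 mm^2
F = P × A_cap = 26.0 MPa × A_cap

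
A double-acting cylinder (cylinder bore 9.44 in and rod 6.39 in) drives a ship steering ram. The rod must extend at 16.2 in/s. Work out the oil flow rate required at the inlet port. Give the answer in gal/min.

Cap-side area A_cap = π/4 × (9.44 in)² = 69.99 in^2
Q = A × v

Q ≈ 295 gal/min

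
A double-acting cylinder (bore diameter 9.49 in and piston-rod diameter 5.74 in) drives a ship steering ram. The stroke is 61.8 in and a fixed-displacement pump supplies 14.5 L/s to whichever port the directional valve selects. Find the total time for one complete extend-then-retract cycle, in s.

t ≈ 8.07 s

Cap-side area A_cap = π/4 × (9.49 in)² = 70.73 in^2
Rod-side annular area A_ann = π/4 × (9.49² − 5.74²) = 44.86 in^2
t_ext = A_cap·L/Q = 4.940 s
t_ret = A_ann·L/Q = 3.133 s
t_cycle = t_ext + t_ret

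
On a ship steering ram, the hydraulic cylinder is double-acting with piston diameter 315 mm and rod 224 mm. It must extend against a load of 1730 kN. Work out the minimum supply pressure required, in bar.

P ≈ 222 bar

Cap-side area A_cap = π/4 × (315 mm)² = 77930 mm^2
P = F / A = 1730 kN / A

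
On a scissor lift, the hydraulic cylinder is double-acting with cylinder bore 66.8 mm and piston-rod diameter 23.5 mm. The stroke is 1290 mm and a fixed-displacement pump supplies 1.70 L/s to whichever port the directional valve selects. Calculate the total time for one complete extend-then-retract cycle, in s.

Cap-side area A_cap = π/4 × (66.8 mm)² = 3505 mm^2
Rod-side annular area A_ann = π/4 × (66.8² − 23.5²) = 3071 mm^2
t_ext = A_cap·L/Q = 2.659 s
t_ret = A_ann·L/Q = 2.330 s
t_cycle = t_ext + t_ret

t ≈ 4.99 s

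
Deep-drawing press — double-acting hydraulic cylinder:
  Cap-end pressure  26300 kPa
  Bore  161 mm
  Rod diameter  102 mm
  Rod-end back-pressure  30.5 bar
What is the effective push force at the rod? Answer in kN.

F ≈ 498 kN

Cap-side area A_cap = π/4 × (161 mm)² = 20360 mm^2
Rod-side annular area A_ann = π/4 × (161² − 102²) = 12190 mm^2
Net thrust = P_cap·A_cap − P_rod·A_ann = 535.4 kN − 37.17 kN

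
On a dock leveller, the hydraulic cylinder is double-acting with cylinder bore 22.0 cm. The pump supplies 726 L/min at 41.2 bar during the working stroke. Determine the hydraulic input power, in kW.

W ≈ 49.9 kW

Hydraulic power = P × Q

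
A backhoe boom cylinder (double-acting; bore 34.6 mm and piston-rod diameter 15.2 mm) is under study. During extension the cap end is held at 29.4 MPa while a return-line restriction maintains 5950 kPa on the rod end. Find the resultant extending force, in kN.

F ≈ 23.1 kN

Cap-side area A_cap = π/4 × (34.6 mm)² = 940.2 mm^2
Rod-side annular area A_ann = π/4 × (34.6² − 15.2²) = 758.8 mm^2
Net thrust = P_cap·A_cap − P_rod·A_ann = 27.64 kN − 4.515 kN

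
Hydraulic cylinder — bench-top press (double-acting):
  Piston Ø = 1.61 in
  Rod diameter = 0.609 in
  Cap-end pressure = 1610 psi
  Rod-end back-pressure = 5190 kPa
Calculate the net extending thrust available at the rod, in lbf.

Cap-side area A_cap = π/4 × (1.61 in)² = 2.036 in^2
Rod-side annular area A_ann = π/4 × (1.61² − 0.609²) = 1.745 in^2
Net thrust = P_cap·A_cap − P_rod·A_ann = 3278 lbf − 1313 lbf

F ≈ 1960 lbf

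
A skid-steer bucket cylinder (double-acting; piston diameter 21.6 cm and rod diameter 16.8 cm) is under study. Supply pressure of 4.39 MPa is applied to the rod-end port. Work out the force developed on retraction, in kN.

Rod-side annular area A_ann = π/4 × (21.6² − 16.8²) = 144.8 cm^2
On retraction the pressure acts on the annular area (bore minus rod).
F = P × A_ann

F ≈ 63.6 kN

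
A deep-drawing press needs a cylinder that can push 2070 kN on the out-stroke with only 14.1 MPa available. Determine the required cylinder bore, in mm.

D ≈ 432 mm

Extension force acts on the full piston face: F = P × (π/4)D².
D = √(4F / (πP)) = √(4 × 2070 kN / (π × 14.1 MPa))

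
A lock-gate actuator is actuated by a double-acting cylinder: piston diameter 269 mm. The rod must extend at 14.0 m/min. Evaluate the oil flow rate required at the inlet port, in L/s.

Q ≈ 13.3 L/s

Cap-side area A_cap = π/4 × (269 mm)² = 56830 mm^2
Q = A × v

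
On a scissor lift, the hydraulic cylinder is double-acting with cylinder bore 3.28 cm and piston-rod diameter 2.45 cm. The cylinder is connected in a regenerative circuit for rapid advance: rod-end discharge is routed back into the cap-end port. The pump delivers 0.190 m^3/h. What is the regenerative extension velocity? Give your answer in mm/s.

In regeneration the rod-end outflow joins the pump flow into the cap end, so the net volume the pump must supply per unit advance equals the rod cross-section area.
Rod cross-section A_rod = π/4 × (2.45 cm)² = 4.714 cm^2
v = Q_pump / A_rod

v ≈ 112 mm/s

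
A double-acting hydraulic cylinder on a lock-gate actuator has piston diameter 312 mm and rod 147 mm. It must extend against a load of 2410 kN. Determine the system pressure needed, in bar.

Cap-side area A_cap = π/4 × (312 mm)² = 76450 mm^2
P = F / A = 2410 kN / A

P ≈ 315 bar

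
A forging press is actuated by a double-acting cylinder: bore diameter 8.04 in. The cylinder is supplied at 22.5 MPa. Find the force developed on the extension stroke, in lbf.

F ≈ 1.66e5 lbf

Cap-side area A_cap = π/4 × (8.04 in)² = 50.77 in^2
F = P × A_cap = 22.5 MPa × A_cap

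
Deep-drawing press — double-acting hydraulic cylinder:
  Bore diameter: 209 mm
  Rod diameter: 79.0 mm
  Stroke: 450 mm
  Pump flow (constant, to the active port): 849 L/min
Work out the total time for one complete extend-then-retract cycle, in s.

t ≈ 2.03 s

Cap-side area A_cap = π/4 × (209 mm)² = 34310 mm^2
Rod-side annular area A_ann = π/4 × (209² − 79.0²) = 29410 mm^2
t_ext = A_cap·L/Q = 1.091 s
t_ret = A_ann·L/Q = 0.9352 s
t_cycle = t_ext + t_ret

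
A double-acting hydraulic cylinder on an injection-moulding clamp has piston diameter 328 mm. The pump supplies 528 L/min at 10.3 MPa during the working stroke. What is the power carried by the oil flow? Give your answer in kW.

W ≈ 90.6 kW

Hydraulic power = P × Q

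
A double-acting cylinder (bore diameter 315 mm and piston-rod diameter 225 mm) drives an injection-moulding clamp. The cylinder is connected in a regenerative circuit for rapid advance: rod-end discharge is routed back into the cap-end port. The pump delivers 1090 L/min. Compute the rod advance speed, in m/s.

In regeneration the rod-end outflow joins the pump flow into the cap end, so the net volume the pump must supply per unit advance equals the rod cross-section area.
Rod cross-section A_rod = π/4 × (225 mm)² = 39760 mm^2
v = Q_pump / A_rod

v ≈ 0.457 m/s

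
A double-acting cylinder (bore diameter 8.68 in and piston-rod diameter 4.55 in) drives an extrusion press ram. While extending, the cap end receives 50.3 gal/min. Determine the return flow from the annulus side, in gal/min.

Cap-side area A_cap = π/4 × (8.68 in)² = 59.17 in^2
Rod-side annular area A_ann = π/4 × (8.68² − 4.55²) = 42.91 in^2
Piston speed v = Q_in/A_cap; rod-end outflow Q_out = v × A_ann = Q_in × A_ann/A_cap.

Q_out ≈ 36.5 gal/min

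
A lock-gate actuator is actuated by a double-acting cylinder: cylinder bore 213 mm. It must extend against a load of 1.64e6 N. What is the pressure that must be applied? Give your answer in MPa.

Cap-side area A_cap = π/4 × (213 mm)² = 35630 mm^2
P = F / A = 1.64e6 N / A

P ≈ 46.0 MPa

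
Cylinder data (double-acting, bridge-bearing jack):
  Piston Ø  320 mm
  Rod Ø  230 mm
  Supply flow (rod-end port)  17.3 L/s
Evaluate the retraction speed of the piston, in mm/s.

v ≈ 445 mm/s

Rod-side annular area A_ann = π/4 × (320² − 230²) = 38880 mm^2
Flow into the rod-end port fills the annular volume.
v = Q / A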